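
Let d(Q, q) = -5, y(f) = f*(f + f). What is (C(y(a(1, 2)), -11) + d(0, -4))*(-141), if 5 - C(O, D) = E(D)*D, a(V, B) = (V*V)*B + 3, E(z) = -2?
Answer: 3102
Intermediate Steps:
a(V, B) = 3 + B*V² (a(V, B) = V²*B + 3 = B*V² + 3 = 3 + B*V²)
y(f) = 2*f² (y(f) = f*(2*f) = 2*f²)
C(O, D) = 5 + 2*D (C(O, D) = 5 - (-2)*D = 5 + 2*D)
(C(y(a(1, 2)), -11) + d(0, -4))*(-141) = ((5 + 2*(-11)) - 5)*(-141) = ((5 - 22) - 5)*(-141) = (-17 - 5)*(-141) = -22*(-141) = 3102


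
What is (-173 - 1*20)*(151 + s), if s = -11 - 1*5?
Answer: -26055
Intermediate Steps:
s = -16 (s = -11 - 5 = -16)
(-173 - 1*20)*(151 + s) = (-173 - 1*20)*(151 - 16) = (-173 - 20)*135 = -193*135 = -26055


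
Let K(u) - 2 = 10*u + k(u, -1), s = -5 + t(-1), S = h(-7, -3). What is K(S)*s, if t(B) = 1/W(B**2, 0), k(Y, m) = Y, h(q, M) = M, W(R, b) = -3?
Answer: 496/3 ≈ 165.33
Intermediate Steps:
S = -3
t(B) = -1/3 (t(B) = 1/(-3) = -1/3)
s = -16/3 (s = -5 - 1/3 = -16/3 ≈ -5.3333)
K(u) = 2 + 11*u (K(u) = 2 + (10*u + u) = 2 + 11*u)
K(S)*s = (2 + 11*(-3))*(-16/3) = (2 - 33)*(-16/3) = -31*(-16/3) = 496/3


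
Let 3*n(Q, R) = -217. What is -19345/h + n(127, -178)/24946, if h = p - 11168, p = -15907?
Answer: 32041463/45027530 ≈ 0.71160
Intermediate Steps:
n(Q, R) = -217/3 (n(Q, R) = (⅓)*(-217) = -217/3)
h = -27075 (h = -15907 - 11168 = -27075)
-19345/h + n(127, -178)/24946 = -19345/(-27075) - 217/3/24946 = -19345*(-1/27075) - 217/3*1/24946 = 3869/5415 - 217/74838 = 32041463/45027530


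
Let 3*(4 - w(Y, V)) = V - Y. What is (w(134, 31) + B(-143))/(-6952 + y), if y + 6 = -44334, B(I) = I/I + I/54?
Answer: -1981/2769768 ≈ -0.00071522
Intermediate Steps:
w(Y, V) = 4 - V/3 + Y/3 (w(Y, V) = 4 - (V - Y)/3 = 4 + (-V/3 + Y/3) = 4 - V/3 + Y/3)
B(I) = 1 + I/54 (B(I) = 1 + I*(1/54) = 1 + I/54)
y = -44340 (y = -6 - 44334 = -44340)
(w(134, 31) + B(-143))/(-6952 + y) = ((4 - ⅓*31 + (⅓)*134) + (1 + (1/54)*(-143)))/(-6952 - 44340) = ((4 - 31/3 + 134/3) + (1 - 143/54))/(-51292) = (115/3 - 89/54)*(-1/51292) = (1981/54)*(-1/51292) = -1981/2769768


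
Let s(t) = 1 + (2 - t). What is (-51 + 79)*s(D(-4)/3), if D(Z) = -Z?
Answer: 140/3 ≈ 46.667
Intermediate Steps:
s(t) = 3 - t
(-51 + 79)*s(D(-4)/3) = (-51 + 79)*(3 - (-1*(-4))/3) = 28*(3 - 4/3) = 28*(5/3) = 140/3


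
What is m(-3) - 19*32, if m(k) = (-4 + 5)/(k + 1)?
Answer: -1217/2 ≈ -608.50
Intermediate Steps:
m(k) = 1/(1 + k)
m(-3) - 19*32 = 1/(1 - 3) - 19*32 = 1/(-2) - 608 = -½ - 608 = -1217/2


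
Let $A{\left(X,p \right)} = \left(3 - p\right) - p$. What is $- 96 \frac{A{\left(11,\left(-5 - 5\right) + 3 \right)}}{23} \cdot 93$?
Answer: $- \frac{151776}{23} \approx -6599.0$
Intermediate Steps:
$A{\left(X,p \right)} = 3 - 2 p$
$- 96 \frac{A{\left(11,\left(-5 - 5\right) + 3 \right)}}{23} \cdot 93 = - 96 \frac{3 - 2 \left(\left(-5 - 5\right) + 3\right)}{23} \cdot 93 = - 96 \left(3 - 2 \left(-10 + 3\right)\right) \frac{1}{23} \cdot 93 = - 96 \left(3 - -14\right) \frac{1}{23} \cdot 93 = - 96 \left(3 + 14\right) \frac{1}{23} \cdot 93 = - 96 \cdot 17 \cdot \frac{1}{23} \cdot 93 = \left(-96\right) \frac{17}{23} \cdot 93 = \left(- \frac{1632}{23}\right) 93 = - \frac{151776}{23}$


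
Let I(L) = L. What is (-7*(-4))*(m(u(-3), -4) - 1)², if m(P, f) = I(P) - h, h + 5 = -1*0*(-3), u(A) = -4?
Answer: 0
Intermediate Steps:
h = -5 (h = -5 - 1*0*(-3) = -5 + 0*(-3) = -5 + 0 = -5)
m(P, f) = 5 + P (m(P, f) = P - 1*(-5) = P + 5 = 5 + P)
(-7*(-4))*(m(u(-3), -4) - 1)² = (-7*(-4))*((5 - 4) - 1)² = 28*(1 - 1)² = 28*0² = 28*0 = 0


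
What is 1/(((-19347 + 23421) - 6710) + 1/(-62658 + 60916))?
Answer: -1742/4591913 ≈ -0.00037936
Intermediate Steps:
1/(((-19347 + 23421) - 6710) + 1/(-62658 + 60916)) = 1/((4074 - 6710) + 1/(-1742)) = 1/(-2636 - 1/1742) = 1/(-4591913/1742) = -1742/4591913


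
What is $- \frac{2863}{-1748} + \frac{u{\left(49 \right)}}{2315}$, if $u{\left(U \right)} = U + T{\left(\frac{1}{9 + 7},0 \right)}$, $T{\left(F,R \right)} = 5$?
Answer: $\frac{6722237}{4046620} \approx 1.6612$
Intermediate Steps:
$u{\left(U \right)} = 5 + U$ ($u{\left(U \right)} = U + 5 = 5 + U$)
$- \frac{2863}{-1748} + \frac{u{\left(49 \right)}}{2315} = - \frac{2863}{-1748} + \frac{5 + 49}{2315} = \left(-2863\right) \left(- \frac{1}{1748}\right) + 54 \cdot \frac{1}{2315} = \frac{2863}{1748} + \frac{54}{2315} = \frac{6722237}{4046620}$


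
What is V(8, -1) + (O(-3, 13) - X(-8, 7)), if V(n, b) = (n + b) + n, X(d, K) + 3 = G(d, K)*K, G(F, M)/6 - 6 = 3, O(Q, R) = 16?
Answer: -344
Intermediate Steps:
G(F, M) = 54 (G(F, M) = 36 + 6*3 = 36 + 18 = 54)
X(d, K) = -3 + 54*K
V(n, b) = b + 2*n (V(n, b) = (b + n) + n = b + 2*n)
V(8, -1) + (O(-3, 13) - X(-8, 7)) = (-1 + 2*8) + (16 - (-3 + 54*7)) = (-1 + 16) + (16 - (-3 + 378)) = 15 + (16 - 1*375) = 15 + (16 - 375) = 15 - 359 = -344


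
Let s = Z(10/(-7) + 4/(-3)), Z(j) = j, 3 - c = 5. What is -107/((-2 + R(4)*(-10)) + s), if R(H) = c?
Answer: -2247/320 ≈ -7.0219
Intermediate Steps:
c = -2 (c = 3 - 1*5 = 3 - 5 = -2)
s = -58/21 (s = 10/(-7) + 4/(-3) = 10*(-⅐) + 4*(-⅓) = -10/7 - 4/3 = -58/21 ≈ -2.7619)
R(H) = -2
-107/((-2 + R(4)*(-10)) + s) = -107/((-2 - 2*(-10)) - 58/21) = -107/((-2 + 20) - 58/21) = -107/(18 - 58/21) = -107/(320/21) = (21/320)*(-107) = -2247/320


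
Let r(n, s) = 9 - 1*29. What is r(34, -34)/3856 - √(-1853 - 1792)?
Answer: -5/964 - 27*I*√5 ≈ -0.0051867 - 60.374*I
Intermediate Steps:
r(n, s) = -20 (r(n, s) = 9 - 29 = -20)
r(34, -34)/3856 - √(-1853 - 1792) = -20/3856 - √(-1853 - 1792) = -20*1/3856 - √(-3645) = -5/964 - 27*I*√5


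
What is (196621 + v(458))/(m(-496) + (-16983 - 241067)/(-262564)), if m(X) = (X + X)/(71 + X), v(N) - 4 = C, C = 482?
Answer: 10997555498950/185067369 ≈ 59425.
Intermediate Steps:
v(N) = 486 (v(N) = 4 + 482 = 486)
m(X) = 2*X/(71 + X) (m(X) = (2*X)/(71 + X) = 2*X/(71 + X))
(196621 + v(458))/(m(-496) + (-16983 - 241067)/(-262564)) = (196621 + 486)/(2*(-496)/(71 - 496) + (-16983 - 241067)/(-262564)) = 197107/(2*(-496)/(-425) - 258050*(-1/262564)) = 197107/(2*(-496)*(-1/425) + 129025/131282) = 197107/(992/425 + 129025/131282) = 197107/(185067369/55794850) = 197107*(55794850/185067369) = 10997555498950/185067369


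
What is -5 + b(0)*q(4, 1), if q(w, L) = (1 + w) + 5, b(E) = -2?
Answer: -25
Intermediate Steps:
q(w, L) = 6 + w
-5 + b(0)*q(4, 1) = -5 - 2*(6 + 4) = -5 - 2*10 = -5 - 20 = -25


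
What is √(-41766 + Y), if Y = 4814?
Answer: 2*I*√9238 ≈ 192.23*I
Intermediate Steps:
√(-41766 + Y) = √(-41766 + 4814) = √(-36952) = 2*I*√9238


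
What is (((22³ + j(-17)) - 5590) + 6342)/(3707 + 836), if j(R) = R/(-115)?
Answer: 1311017/522445 ≈ 2.5094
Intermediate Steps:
j(R) = -R/115 (j(R) = R*(-1/115) = -R/115)
(((22³ + j(-17)) - 5590) + 6342)/(3707 + 836) = (((22³ - 1/115*(-17)) - 5590) + 6342)/(3707 + 836) = (((10648 + 17/115) - 5590) + 6342)/4543 = ((1224537/115 - 5590) + 6342)*(1/4543) = (581687/115 + 6342)*(1/4543) = (1311017/115)*(1/4543) = 1311017/522445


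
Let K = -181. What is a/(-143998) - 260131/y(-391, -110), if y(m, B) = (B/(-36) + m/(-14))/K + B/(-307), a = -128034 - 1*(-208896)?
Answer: -65565631759390995/47164096934 ≈ -1.3902e+6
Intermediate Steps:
a = 80862 (a = -128034 + 208896 = 80862)
y(m, B) = -6209*B/2000412 + m/2534 (y(m, B) = (B/(-36) + m/(-14))/(-181) + B/(-307) = (B*(-1/36) + m*(-1/14))*(-1/181) + B*(-1/307) = (-B/36 - m/14)*(-1/181) - B/307 = (-m/14 - B/36)*(-1/181) - B/307 = (m/2534 + B/6516) - B/307 = -6209*B/2000412 + m/2534)
a/(-143998) - 260131/y(-391, -110) = 80862/(-143998) - 260131/(-6209/2000412*(-110) + (1/2534)*(-391)) = 80862*(-1/143998) - 260131/(341495/1000206 - 391/2534) = -40431/71999 - 260131/655066/3500721 = -40431/71999 - 260131*3500721/655066 = -40431/71999 - 910646054451/655066 = -65565631759390995/47164096934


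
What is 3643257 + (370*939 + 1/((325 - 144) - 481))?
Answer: 1197206099/300 ≈ 3.9907e+6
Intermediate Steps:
3643257 + (370*939 + 1/((325 - 144) - 481)) = 3643257 + (347430 + 1/(181 - 481)) = 3643257 + (347430 + 1/(-300)) = 3643257 + (347430 - 1/300) = 3643257 + 104228999/300 = 1197206099/300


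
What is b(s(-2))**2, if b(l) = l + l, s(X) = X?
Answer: 16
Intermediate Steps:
b(l) = 2*l
b(s(-2))**2 = (2*(-2))**2 = (-4)**2 = 16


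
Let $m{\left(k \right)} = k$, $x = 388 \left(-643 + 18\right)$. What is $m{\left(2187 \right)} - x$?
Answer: $244687$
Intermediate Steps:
$x = -242500$ ($x = 388 \left(-625\right) = -242500$)
$m{\left(2187 \right)} - x = 2187 - -242500 = 2187 + 242500 = 244687$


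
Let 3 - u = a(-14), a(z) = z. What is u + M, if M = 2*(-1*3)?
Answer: 11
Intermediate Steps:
M = -6 (M = 2*(-3) = -6)
u = 17 (u = 3 - 1*(-14) = 3 + 14 = 17)
u + M = 17 - 6 = 11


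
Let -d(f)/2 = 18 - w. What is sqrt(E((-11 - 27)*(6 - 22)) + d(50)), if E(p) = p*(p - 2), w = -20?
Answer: 2*sqrt(92093) ≈ 606.94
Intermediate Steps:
d(f) = -76 (d(f) = -2*(18 - 1*(-20)) = -2*(18 + 20) = -2*38 = -76)
E(p) = p*(-2 + p)
sqrt(E((-11 - 27)*(6 - 22)) + d(50)) = sqrt(((-11 - 27)*(6 - 22))*(-2 + (-11 - 27)*(6 - 22)) - 76) = sqrt((-38*(-16))*(-2 - 38*(-16)) - 76) = sqrt(608*(-2 + 608) - 76) = sqrt(608*606 - 76) = sqrt(368448 - 76) = sqrt(368372) = 2*sqrt(92093)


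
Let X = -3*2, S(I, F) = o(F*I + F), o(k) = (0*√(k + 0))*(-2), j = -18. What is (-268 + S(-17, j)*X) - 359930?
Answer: -360198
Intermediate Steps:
o(k) = 0 (o(k) = (0*√k)*(-2) = 0*(-2) = 0)
S(I, F) = 0
X = -6
(-268 + S(-17, j)*X) - 359930 = (-268 + 0*(-6)) - 359930 = (-268 + 0) - 359930 = -268 - 359930 = -360198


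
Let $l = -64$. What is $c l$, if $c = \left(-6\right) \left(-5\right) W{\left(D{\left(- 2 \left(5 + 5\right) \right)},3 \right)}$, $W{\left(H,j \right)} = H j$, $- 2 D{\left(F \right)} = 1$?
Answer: $2880$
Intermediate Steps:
$D{\left(F \right)} = - \frac{1}{2}$ ($D{\left(F \right)} = \left(- \frac{1}{2}\right) 1 = - \frac{1}{2}$)
$c = -45$ ($c = \left(-6\right) \left(-5\right) \left(\left(- \frac{1}{2}\right) 3\right) = 30 \left(- \frac{3}{2}\right) = -45$)
$c l = \left(-45\right) \left(-64\right) = 2880$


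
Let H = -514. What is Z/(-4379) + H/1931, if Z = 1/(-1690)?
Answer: -3803860209/14290384810 ≈ -0.26618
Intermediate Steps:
Z = -1/1690 ≈ -0.00059172
Z/(-4379) + H/1931 = -1/1690/(-4379) - 514/1931 = -1/1690*(-1/4379) - 514*1/1931 = 1/7400510 - 514/1931 = -3803860209/14290384810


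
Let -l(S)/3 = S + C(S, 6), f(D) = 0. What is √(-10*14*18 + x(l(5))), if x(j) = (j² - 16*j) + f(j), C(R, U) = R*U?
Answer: √10185 ≈ 100.92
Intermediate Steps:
l(S) = -21*S (l(S) = -3*(S + S*6) = -3*(S + 6*S) = -21*S)
x(j) = j² - 16*j (x(j) = (j² - 16*j) + 0 = j² - 16*j)
√(-10*14*18 + x(l(5))) = √(-10*14*18 + (-21*5)*(-16 - 21*5)) = √(-140*18 - 105*(-16 - 105)) = √(-2520 - 105*(-121)) = √(-2520 + 12705) = √10185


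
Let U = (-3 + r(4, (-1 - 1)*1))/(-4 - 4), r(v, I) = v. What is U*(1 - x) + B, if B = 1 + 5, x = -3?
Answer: 11/2 ≈ 5.5000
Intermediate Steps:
U = -1/8 (U = (-3 + 4)/(-4 - 4) = 1/(-8) = 1*(-1/8) = -1/8 ≈ -0.12500)
B = 6
U*(1 - x) + B = -(1 - 1*(-3))/8 + 6 = -(1 + 3)/8 + 6 = -1/8*4 + 6 = -1/2 + 6 = 11/2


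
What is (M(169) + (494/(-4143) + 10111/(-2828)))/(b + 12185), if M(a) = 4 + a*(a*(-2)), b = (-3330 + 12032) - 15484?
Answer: -669260850577/63303730812 ≈ -10.572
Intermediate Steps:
b = -6782 (b = 8702 - 15484 = -6782)
M(a) = 4 - 2*a² (M(a) = 4 + a*(-2*a) = 4 - 2*a²)
(M(169) + (494/(-4143) + 10111/(-2828)))/(b + 12185) = ((4 - 2*169²) + (494/(-4143) + 10111/(-2828)))/(-6782 + 12185) = ((4 - 2*28561) + (494*(-1/4143) + 10111*(-1/2828)))/5403 = ((4 - 57122) + (-494/4143 - 10111/2828))*(1/5403) = (-57118 - 43286905/11716404)*(1/5403) = -669260850577/11716404*1/5403 = -669260850577/63303730812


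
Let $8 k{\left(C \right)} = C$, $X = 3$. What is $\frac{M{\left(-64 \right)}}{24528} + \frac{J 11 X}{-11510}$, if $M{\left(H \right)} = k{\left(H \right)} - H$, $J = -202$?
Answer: $\frac{1465609}{2520690} \approx 0.58143$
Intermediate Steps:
$k{\left(C \right)} = \frac{C}{8}$
$M{\left(H \right)} = - \frac{7 H}{8}$ ($M{\left(H \right)} = \frac{H}{8} - H = - \frac{7 H}{8}$)
$\frac{M{\left(-64 \right)}}{24528} + \frac{J 11 X}{-11510} = \frac{\left(- \frac{7}{8}\right) \left(-64\right)}{24528} + \frac{\left(-202\right) 11 \cdot 3}{-11510} = 56 \cdot \frac{1}{24528} + \left(-202\right) 33 \left(- \frac{1}{11510}\right) = \frac{1}{438} - - \frac{3333}{5755} = \frac{1}{438} + \frac{3333}{5755} = \frac{1465609}{2520690}$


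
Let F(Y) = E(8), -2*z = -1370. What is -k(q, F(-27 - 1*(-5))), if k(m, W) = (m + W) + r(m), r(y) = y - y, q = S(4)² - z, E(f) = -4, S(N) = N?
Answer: 673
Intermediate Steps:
z = 685 (z = -½*(-1370) = 685)
F(Y) = -4
q = -669 (q = 4² - 1*685 = 16 - 685 = -669)
r(y) = 0
k(m, W) = W + m (k(m, W) = (m + W) + 0 = (W + m) + 0 = W + m)
-k(q, F(-27 - 1*(-5))) = -(-4 - 669) = -1*(-673) = 673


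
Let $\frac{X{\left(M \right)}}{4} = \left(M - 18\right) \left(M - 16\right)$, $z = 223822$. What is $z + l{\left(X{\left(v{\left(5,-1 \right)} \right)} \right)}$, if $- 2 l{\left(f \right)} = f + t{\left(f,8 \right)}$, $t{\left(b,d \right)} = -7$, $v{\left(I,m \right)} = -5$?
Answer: $\frac{445719}{2} \approx 2.2286 \cdot 10^{5}$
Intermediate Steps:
$X{\left(M \right)} = 4 \left(-18 + M\right) \left(-16 + M\right)$ ($X{\left(M \right)} = 4 \left(M - 18\right) \left(M - 16\right) = 4 \left(-18 + M\right) \left(-16 + M\right)$)
$l{\left(f \right)} = \frac{7}{2} - \frac{f}{2}$ ($l{\left(f \right)} = - \frac{f - 7}{2} = - \frac{-7 + f}{2} = \frac{7}{2} - \frac{f}{2}$)
$z + l{\left(X{\left(v{\left(5,-1 \right)} \right)} \right)} = 223822 + \left(\frac{7}{2} - \frac{1152 - -680 + 4 \left(-5\right)^{2}}{2}\right) = 223822 + \left(\frac{7}{2} - \frac{1152 + 680 + 4 \cdot 25}{2}\right) = 223822 + \left(\frac{7}{2} - \frac{1152 + 680 + 100}{2}\right) = 223822 + \left(\frac{7}{2} - 966\right) = 223822 - \frac{1925}{2} = \frac{445719}{2}$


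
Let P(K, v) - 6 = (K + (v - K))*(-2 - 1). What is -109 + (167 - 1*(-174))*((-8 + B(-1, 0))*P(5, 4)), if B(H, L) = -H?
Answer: 14213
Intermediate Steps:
P(K, v) = 6 - 3*v (P(K, v) = 6 + (K + (v - K))*(-2 - 1) = 6 + v*(-3) = 6 - 3*v)
-109 + (167 - 1*(-174))*((-8 + B(-1, 0))*P(5, 4)) = -109 + (167 - 1*(-174))*((-8 - 1*(-1))*(6 - 3*4)) = -109 + (167 + 174)*((-8 + 1)*(6 - 12)) = -109 + 341*(-7*(-6)) = -109 + 341*42 = -109 + 14322 = 14213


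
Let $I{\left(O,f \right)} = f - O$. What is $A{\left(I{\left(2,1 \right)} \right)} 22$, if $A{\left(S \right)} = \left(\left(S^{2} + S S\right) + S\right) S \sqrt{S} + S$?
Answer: $-22 - 22 i \approx -22.0 - 22.0 i$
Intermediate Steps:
$A{\left(S \right)} = S + S^{\frac{3}{2}} \left(S + 2 S^{2}\right)$ ($A{\left(S \right)} = \left(\left(S^{2} + S^{2}\right) + S\right) S^{\frac{3}{2}} + S = \left(2 S^{2} + S\right) S^{\frac{3}{2}} + S = \left(S + 2 S^{2}\right) S^{\frac{3}{2}} + S = S^{\frac{3}{2}} \left(S + 2 S^{2}\right) + S = S + S^{\frac{3}{2}} \left(S + 2 S^{2}\right)$)
$A{\left(I{\left(2,1 \right)} \right)} 22 = \left(\left(1 - 2\right) + \left(1 - 2\right)^{\frac{5}{2}} + 2 \left(1 - 2\right)^{\frac{7}{2}}\right) 22 = \left(-1 + \left(-1\right)^{\frac{5}{2}} + 2 \left(-1\right)^{\frac{7}{2}}\right) 22 = \left(-1 + i + 2 \left(- i\right)\right) 22 = \left(-1 + i - 2 i\right) 22 = \left(-1 - i\right) 22 = -22 - 22 i$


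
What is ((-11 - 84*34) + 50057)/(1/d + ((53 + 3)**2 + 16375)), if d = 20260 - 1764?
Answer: 290942080/120291819 ≈ 2.4186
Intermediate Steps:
d = 18496
((-11 - 84*34) + 50057)/(1/d + ((53 + 3)**2 + 16375)) = ((-11 - 84*34) + 50057)/(1/18496 + ((53 + 3)**2 + 16375)) = ((-11 - 2856) + 50057)/(1/18496 + (56**2 + 16375)) = (-2867 + 50057)/(1/18496 + (3136 + 16375)) = 47190/(1/18496 + 19511) = 47190/(360875457/18496) = 47190*(18496/360875457) = 290942080/120291819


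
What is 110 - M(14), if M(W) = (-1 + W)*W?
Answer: -72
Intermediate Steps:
M(W) = W*(-1 + W)
110 - M(14) = 110 - 14*(-1 + 14) = 110 - 14*13 = 110 - 1*182 = 110 - 182 = -72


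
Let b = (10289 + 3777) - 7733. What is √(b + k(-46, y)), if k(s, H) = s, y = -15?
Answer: √6287 ≈ 79.291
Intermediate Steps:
b = 6333 (b = 14066 - 7733 = 6333)
√(b + k(-46, y)) = √(6333 - 46) = √6287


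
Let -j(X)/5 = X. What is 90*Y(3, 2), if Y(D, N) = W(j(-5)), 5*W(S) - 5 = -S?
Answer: -360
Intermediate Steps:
j(X) = -5*X
W(S) = 1 - S/5 (W(S) = 1 + (-S)/5 = 1 - S/5)
Y(D, N) = -4 (Y(D, N) = 1 - (-1)*(-5) = 1 - 1/5*25 = 1 - 5 = -4)
90*Y(3, 2) = 90*(-4) = -360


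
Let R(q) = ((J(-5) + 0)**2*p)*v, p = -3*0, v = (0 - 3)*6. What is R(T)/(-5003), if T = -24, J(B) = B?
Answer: 0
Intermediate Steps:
v = -18 (v = -3*6 = -18)
p = 0
R(q) = 0 (R(q) = ((-5 + 0)**2*0)*(-18) = ((-5)**2*0)*(-18) = (25*0)*(-18) = 0*(-18) = 0)
R(T)/(-5003) = 0/(-5003) = 0*(-1/5003) = 0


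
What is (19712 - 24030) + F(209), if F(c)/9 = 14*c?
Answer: 22016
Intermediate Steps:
F(c) = 126*c (F(c) = 9*(14*c) = 126*c)
(19712 - 24030) + F(209) = (19712 - 24030) + 126*209 = -4318 + 26334 = 22016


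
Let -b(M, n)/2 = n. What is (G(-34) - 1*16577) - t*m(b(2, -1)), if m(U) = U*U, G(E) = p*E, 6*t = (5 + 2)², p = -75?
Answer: -42179/3 ≈ -14060.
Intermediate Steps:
b(M, n) = -2*n
t = 49/6 (t = (5 + 2)²/6 = (⅙)*7² = (⅙)*49 = 49/6 ≈ 8.1667)
G(E) = -75*E
m(U) = U²
(G(-34) - 1*16577) - t*m(b(2, -1)) = (-75*(-34) - 1*16577) - 49*(-2*(-1))²/6 = (2550 - 16577) - 49*2²/6 = -14027 - 49*4/6 = -14027 - 1*98/3 = -14027 - 98/3 = -42179/3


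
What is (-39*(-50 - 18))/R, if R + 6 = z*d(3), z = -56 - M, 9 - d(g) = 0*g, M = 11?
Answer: -884/203 ≈ -4.3547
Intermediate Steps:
d(g) = 9 (d(g) = 9 - 0*g = 9 - 1*0 = 9 + 0 = 9)
z = -67 (z = -56 - 1*11 = -56 - 11 = -67)
R = -609 (R = -6 - 67*9 = -6 - 603 = -609)
(-39*(-50 - 18))/R = -39*(-50 - 18)/(-609) = -39*(-68)*(-1/609) = 2652*(-1/609) = -884/203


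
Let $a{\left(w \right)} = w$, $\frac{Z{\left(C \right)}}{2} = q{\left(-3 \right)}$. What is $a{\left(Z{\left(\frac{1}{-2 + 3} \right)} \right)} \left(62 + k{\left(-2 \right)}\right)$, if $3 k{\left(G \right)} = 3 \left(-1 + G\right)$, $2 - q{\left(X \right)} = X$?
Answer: $590$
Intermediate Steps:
$q{\left(X \right)} = 2 - X$
$Z{\left(C \right)} = 10$ ($Z{\left(C \right)} = 2 \left(2 - -3\right) = 2 \left(2 + 3\right) = 2 \cdot 5 = 10$)
$k{\left(G \right)} = -1 + G$ ($k{\left(G \right)} = \frac{3 \left(-1 + G\right)}{3} = \frac{-3 + 3 G}{3} = -1 + G$)
$a{\left(Z{\left(\frac{1}{-2 + 3} \right)} \right)} \left(62 + k{\left(-2 \right)}\right) = 10 \left(62 - 3\right) = 10 \cdot 59 = 590$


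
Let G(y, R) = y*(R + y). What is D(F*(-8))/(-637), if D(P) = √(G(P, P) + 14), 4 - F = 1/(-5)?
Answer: -√56798/3185 ≈ -0.074827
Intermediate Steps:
F = 21/5 (F = 4 - 1/(-5) = 4 - 1*(-⅕) = 4 + ⅕ = 21/5 ≈ 4.2000)
D(P) = √(14 + 2*P²) (D(P) = √(P*(P + P) + 14) = √(P*(2*P) + 14) = √(2*P² + 14) = √(14 + 2*P²))
D(F*(-8))/(-637) = √(14 + 2*((21/5)*(-8))²)/(-637) = √(14 + 2*(-168/5)²)*(-1/637) = √(14 + 2*(28224/25))*(-1/637) = √(14 + 56448/25)*(-1/637) = √(56798/25)*(-1/637) = (√56798/5)*(-1/637) = -√56798/3185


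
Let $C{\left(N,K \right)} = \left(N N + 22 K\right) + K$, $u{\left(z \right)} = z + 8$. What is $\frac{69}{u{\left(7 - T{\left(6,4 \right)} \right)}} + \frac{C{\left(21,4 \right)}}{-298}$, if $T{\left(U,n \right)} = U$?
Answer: $\frac{5255}{894} \approx 5.8781$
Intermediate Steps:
$u{\left(z \right)} = 8 + z$
$C{\left(N,K \right)} = N^{2} + 23 K$ ($C{\left(N,K \right)} = \left(N^{2} + 22 K\right) + K = N^{2} + 23 K$)
$\frac{69}{u{\left(7 - T{\left(6,4 \right)} \right)}} + \frac{C{\left(21,4 \right)}}{-298} = \frac{69}{8 + \left(7 - 6\right)} + \frac{21^{2} + 23 \cdot 4}{-298} = \frac{69}{8 + \left(7 - 6\right)} + \left(441 + 92\right) \left(- \frac{1}{298}\right) = \frac{69}{8 + 1} + 533 \left(- \frac{1}{298}\right) = \frac{69}{9} - \frac{533}{298} = 69 \cdot \frac{1}{9} - \frac{533}{298} = \frac{23}{3} - \frac{533}{298} = \frac{5255}{894}$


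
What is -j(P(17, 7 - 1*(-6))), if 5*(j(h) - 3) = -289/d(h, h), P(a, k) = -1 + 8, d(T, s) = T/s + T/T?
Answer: 259/10 ≈ 25.900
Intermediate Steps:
d(T, s) = 1 + T/s (d(T, s) = T/s + 1 = 1 + T/s)
P(a, k) = 7
j(h) = -259/10 (j(h) = 3 + (-289*h/(h + h))/5 = 3 + (-289/((2*h)/h))/5 = 3 + (-289/2)/5 = 3 + (-289*½)/5 = 3 + (⅕)*(-289/2) = 3 - 289/10 = -259/10)
-j(P(17, 7 - 1*(-6))) = -1*(-259/10) = 259/10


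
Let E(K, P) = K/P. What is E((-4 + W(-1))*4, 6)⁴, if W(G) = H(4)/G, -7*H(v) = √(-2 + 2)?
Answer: 4096/81 ≈ 50.568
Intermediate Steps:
H(v) = 0 (H(v) = -√(-2 + 2)/7 = -√0/7 = -⅐*0 = 0)
W(G) = 0 (W(G) = 0/G = 0)
E((-4 + W(-1))*4, 6)⁴ = (((-4 + 0)*4)/6)⁴ = (-4*4*(⅙))⁴ = (-16*⅙)⁴ = (-8/3)⁴ = 4096/81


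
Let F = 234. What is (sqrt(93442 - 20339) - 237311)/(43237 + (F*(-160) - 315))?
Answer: -237311/5482 + sqrt(73103)/5482 ≈ -43.240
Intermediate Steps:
(sqrt(93442 - 20339) - 237311)/(43237 + (F*(-160) - 315)) = (sqrt(93442 - 20339) - 237311)/(43237 + (234*(-160) - 315)) = (sqrt(73103) - 237311)/(43237 + (-37440 - 315)) = (-237311 + sqrt(73103))/(43237 - 37755) = (-237311 + sqrt(73103))/5482 = (-237311 + sqrt(73103))*(1/5482) = -237311/5482 + sqrt(73103)/5482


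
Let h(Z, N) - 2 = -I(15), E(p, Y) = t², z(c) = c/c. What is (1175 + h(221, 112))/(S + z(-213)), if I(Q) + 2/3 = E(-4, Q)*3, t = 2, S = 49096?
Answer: 3497/147291 ≈ 0.023742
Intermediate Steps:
z(c) = 1
E(p, Y) = 4 (E(p, Y) = 2² = 4)
I(Q) = 34/3 (I(Q) = -⅔ + 4*3 = -⅔ + 12 = 34/3)
h(Z, N) = -28/3 (h(Z, N) = 2 - 1*34/3 = 2 - 34/3 = -28/3)
(1175 + h(221, 112))/(S + z(-213)) = (1175 - 28/3)/(49096 + 1) = (3497/3)/49097 = (3497/3)*(1/49097) = 3497/147291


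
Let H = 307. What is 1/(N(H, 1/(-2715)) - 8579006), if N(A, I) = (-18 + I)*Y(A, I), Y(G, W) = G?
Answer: -2715/23307004687 ≈ -1.1649e-7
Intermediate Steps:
N(A, I) = A*(-18 + I) (N(A, I) = (-18 + I)*A = A*(-18 + I))
1/(N(H, 1/(-2715)) - 8579006) = 1/(307*(-18 + 1/(-2715)) - 8579006) = 1/(307*(-18 - 1/2715) - 8579006) = 1/(307*(-48871/2715) - 8579006) = 1/(-15003397/2715 - 8579006) = 1/(-23307004687/2715) = -2715/23307004687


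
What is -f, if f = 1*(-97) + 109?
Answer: -12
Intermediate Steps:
f = 12 (f = -97 + 109 = 12)
-f = -1*12 = -12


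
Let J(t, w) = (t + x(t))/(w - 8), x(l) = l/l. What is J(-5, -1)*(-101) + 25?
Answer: -179/9 ≈ -19.889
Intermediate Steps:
x(l) = 1
J(t, w) = (1 + t)/(-8 + w) (J(t, w) = (t + 1)/(w - 8) = (1 + t)/(-8 + w))
J(-5, -1)*(-101) + 25 = ((1 - 5)/(-8 - 1))*(-101) + 25 = (-4/(-9))*(-101) + 25 = -⅑*(-4)*(-101) + 25 = (4/9)*(-101) + 25 = -404/9 + 25 = -179/9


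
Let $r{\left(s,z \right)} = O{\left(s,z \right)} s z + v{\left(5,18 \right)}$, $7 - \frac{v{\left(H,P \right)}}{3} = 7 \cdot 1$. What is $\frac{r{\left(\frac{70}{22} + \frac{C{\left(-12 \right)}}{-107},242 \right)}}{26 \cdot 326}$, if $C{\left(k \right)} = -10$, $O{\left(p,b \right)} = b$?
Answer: $\frac{5131005}{226733} \approx 22.63$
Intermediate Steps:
$v{\left(H,P \right)} = 0$ ($v{\left(H,P \right)} = 21 - 3 \cdot 7 \cdot 1 = 21 - 21 = 0$)
$r{\left(s,z \right)} = s z^{2}$ ($r{\left(s,z \right)} = z s z + 0 = s z z + 0 = s z^{2} + 0 = s z^{2}$)
$\frac{r{\left(\frac{70}{22} + \frac{C{\left(-12 \right)}}{-107},242 \right)}}{26 \cdot 326} = \frac{\left(\frac{70}{22} - \frac{10}{-107}\right) 242^{2}}{26 \cdot 326} = \frac{\left(70 \cdot \frac{1}{22} - - \frac{10}{107}\right) 58564}{8476} = \left(\frac{35}{11} + \frac{10}{107}\right) 58564 \cdot \frac{1}{8476} = \frac{3855}{1177} \cdot 58564 \cdot \frac{1}{8476} = \frac{20524020}{107} \cdot \frac{1}{8476} = \frac{5131005}{226733}$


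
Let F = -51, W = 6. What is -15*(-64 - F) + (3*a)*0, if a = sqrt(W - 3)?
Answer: 195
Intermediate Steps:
a = sqrt(3) (a = sqrt(6 - 3) = sqrt(3) ≈ 1.7320)
-15*(-64 - F) + (3*a)*0 = -15*(-64 - 1*(-51)) + (3*sqrt(3))*0 = -15*(-64 + 51) + 0 = -15*(-13) + 0 = 195 + 0 = 195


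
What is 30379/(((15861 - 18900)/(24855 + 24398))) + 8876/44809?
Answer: -67045747875419/136174551 ≈ -4.9235e+5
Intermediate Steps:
30379/(((15861 - 18900)/(24855 + 24398))) + 8876/44809 = 30379/((-3039/49253)) + 8876*(1/44809) = 30379/((-3039*1/49253)) + 8876/44809 = 30379/(-3039/49253) + 8876/44809 = 30379*(-49253/3039) + 8876/44809 = -1496256887/3039 + 8876/44809 = -67045747875419/136174551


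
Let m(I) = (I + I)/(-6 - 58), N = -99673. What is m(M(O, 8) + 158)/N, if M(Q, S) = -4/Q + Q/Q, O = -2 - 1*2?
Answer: 5/99673 ≈ 5.0164e-5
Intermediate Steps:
O = -4 (O = -2 - 2 = -4)
M(Q, S) = 1 - 4/Q (M(Q, S) = -4/Q + 1 = 1 - 4/Q)
m(I) = -I/32 (m(I) = (2*I)/(-64) = (2*I)*(-1/64) = -I/32)
m(M(O, 8) + 158)/N = -((-4 - 4)/(-4) + 158)/32/(-99673) = -(-¼*(-8) + 158)/32*(-1/99673) = -(2 + 158)/32*(-1/99673) = -1/32*160*(-1/99673) = -5*(-1/99673) = 5/99673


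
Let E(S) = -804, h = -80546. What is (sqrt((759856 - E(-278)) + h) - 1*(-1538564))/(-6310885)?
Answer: -1538564/6310885 - sqrt(680114)/6310885 ≈ -0.24393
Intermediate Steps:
(sqrt((759856 - E(-278)) + h) - 1*(-1538564))/(-6310885) = (sqrt((759856 - 1*(-804)) - 80546) - 1*(-1538564))/(-6310885) = (sqrt((759856 + 804) - 80546) + 1538564)*(-1/6310885) = (sqrt(760660 - 80546) + 1538564)*(-1/6310885) = (sqrt(680114) + 1538564)*(-1/6310885) = (1538564 + sqrt(680114))*(-1/6310885) = -1538564/6310885 - sqrt(680114)/6310885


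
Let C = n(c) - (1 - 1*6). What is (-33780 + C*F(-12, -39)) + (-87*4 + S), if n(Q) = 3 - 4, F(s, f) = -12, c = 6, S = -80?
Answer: -34256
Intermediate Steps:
n(Q) = -1
C = 4 (C = -1 - (1 - 1*6) = -1 - (1 - 6) = -1 - 1*(-5) = -1 + 5 = 4)
(-33780 + C*F(-12, -39)) + (-87*4 + S) = (-33780 + 4*(-12)) + (-87*4 - 80) = (-33780 - 48) + (-348 - 80) = -33828 - 428 = -34256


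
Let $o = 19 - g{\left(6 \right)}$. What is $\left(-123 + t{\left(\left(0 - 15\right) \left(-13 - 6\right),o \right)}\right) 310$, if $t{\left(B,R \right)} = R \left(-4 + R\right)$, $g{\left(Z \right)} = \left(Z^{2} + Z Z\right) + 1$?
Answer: $932790$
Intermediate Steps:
$g{\left(Z \right)} = 1 + 2 Z^{2}$ ($g{\left(Z \right)} = \left(Z^{2} + Z^{2}\right) + 1 = 2 Z^{2} + 1 = 1 + 2 Z^{2}$)
$o = -54$ ($o = 19 - \left(1 + 2 \cdot 6^{2}\right) = 19 - \left(1 + 2 \cdot 36\right) = 19 - \left(1 + 72\right) = 19 - 73 = -54$)
$\left(-123 + t{\left(\left(0 - 15\right) \left(-13 - 6\right),o \right)}\right) 310 = \left(-123 - 54 \left(-4 - 54\right)\right) 310 = \left(-123 - -3132\right) 310 = \left(-123 + 3132\right) 310 = 3009 \cdot 310 = 932790$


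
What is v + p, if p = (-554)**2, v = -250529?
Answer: 56387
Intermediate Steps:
p = 306916
v + p = -250529 + 306916 = 56387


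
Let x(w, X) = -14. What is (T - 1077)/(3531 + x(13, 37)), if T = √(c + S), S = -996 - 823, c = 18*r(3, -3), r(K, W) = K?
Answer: -1077/3517 + I*√1765/3517 ≈ -0.30623 + 0.011945*I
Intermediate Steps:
c = 54 (c = 18*3 = 54)
S = -1819
T = I*√1765 (T = √(54 - 1819) = √(-1765) = I*√1765 ≈ 42.012*I)
(T - 1077)/(3531 + x(13, 37)) = (I*√1765 - 1077)/(3531 - 14) = (-1077 + I*√1765)/3517 = (-1077 + I*√1765)*(1/3517) = -1077/3517 + I*√1765/3517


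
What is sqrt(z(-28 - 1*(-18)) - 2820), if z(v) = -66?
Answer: I*sqrt(2886) ≈ 53.721*I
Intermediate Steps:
sqrt(z(-28 - 1*(-18)) - 2820) = sqrt(-66 - 2820) = sqrt(-2886) = I*sqrt(2886)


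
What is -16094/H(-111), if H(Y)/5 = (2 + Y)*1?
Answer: 16094/545 ≈ 29.530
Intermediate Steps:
H(Y) = 10 + 5*Y (H(Y) = 5*((2 + Y)*1) = 5*(2 + Y) = 10 + 5*Y)
-16094/H(-111) = -16094/(10 + 5*(-111)) = -16094/(10 - 555) = -16094/(-545) = -16094*(-1/545) = 16094/545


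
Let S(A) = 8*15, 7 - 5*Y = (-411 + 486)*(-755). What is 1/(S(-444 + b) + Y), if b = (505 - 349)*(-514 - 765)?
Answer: 5/57232 ≈ 8.7364e-5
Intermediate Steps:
b = -199524 (b = 156*(-1279) = -199524)
Y = 56632/5 (Y = 7/5 - (-411 + 486)*(-755)/5 = 7/5 - 15*(-755) = 7/5 - 1/5*(-56625) = 7/5 + 11325 = 56632/5 ≈ 11326.)
S(A) = 120
1/(S(-444 + b) + Y) = 1/(120 + 56632/5) = 1/(57232/5) = 5/57232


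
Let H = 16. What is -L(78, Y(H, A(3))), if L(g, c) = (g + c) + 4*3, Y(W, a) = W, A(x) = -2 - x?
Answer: -106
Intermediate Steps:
L(g, c) = 12 + c + g (L(g, c) = (c + g) + 12 = 12 + c + g)
-L(78, Y(H, A(3))) = -(12 + 16 + 78) = -1*106 = -106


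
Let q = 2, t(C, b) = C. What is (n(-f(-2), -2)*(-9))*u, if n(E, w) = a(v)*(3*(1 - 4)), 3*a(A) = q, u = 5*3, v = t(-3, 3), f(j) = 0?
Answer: 810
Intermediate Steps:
v = -3
u = 15
a(A) = ⅔ (a(A) = (⅓)*2 = ⅔)
n(E, w) = -6 (n(E, w) = 2*(3*(1 - 4))/3 = 2*(3*(-3))/3 = (⅔)*(-9) = -6)
(n(-f(-2), -2)*(-9))*u = -6*(-9)*15 = 54*15 = 810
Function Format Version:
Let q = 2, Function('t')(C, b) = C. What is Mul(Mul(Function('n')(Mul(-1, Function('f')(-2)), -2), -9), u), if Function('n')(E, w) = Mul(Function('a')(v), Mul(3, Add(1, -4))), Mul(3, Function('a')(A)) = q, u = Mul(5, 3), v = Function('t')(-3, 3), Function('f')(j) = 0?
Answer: 810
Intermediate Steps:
v = -3
u = 15
Function('a')(A) = Rational(2, 3) (Function('a')(A) = Mul(Rational(1, 3), 2) = Rational(2, 3))
Function('n')(E, w) = -6 (Function('n')(E, w) = Mul(Rational(2, 3), Mul(3, Add(1, -4))) = Mul(Rational(2, 3), Mul(3, -3)) = Mul(Rational(2, 3), -9) = -6)
Mul(Mul(Function('n')(Mul(-1, Function('f')(-2)), -2), -9), u) = Mul(Mul(-6, -9), 15) = Mul(54, 15) = 810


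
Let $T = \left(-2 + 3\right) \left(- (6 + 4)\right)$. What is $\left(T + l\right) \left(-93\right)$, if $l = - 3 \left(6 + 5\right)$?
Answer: $3999$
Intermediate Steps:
$T = -10$ ($T = 1 \left(\left(-1\right) 10\right) = 1 \left(-10\right) = -10$)
$l = -33$ ($l = \left(-3\right) 11 = -33$)
$\left(T + l\right) \left(-93\right) = \left(-10 - 33\right) \left(-93\right) = \left(-43\right) \left(-93\right) = 3999$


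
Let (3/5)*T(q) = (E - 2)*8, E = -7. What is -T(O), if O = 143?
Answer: 120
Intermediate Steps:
T(q) = -120 (T(q) = 5*((-7 - 2)*8)/3 = 5*(-9*8)/3 = (5/3)*(-72) = -120)
-T(O) = -1*(-120) = 120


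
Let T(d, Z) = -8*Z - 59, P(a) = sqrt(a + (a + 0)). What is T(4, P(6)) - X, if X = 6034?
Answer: -6093 - 16*sqrt(3) ≈ -6120.7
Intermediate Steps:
P(a) = sqrt(2)*sqrt(a) (P(a) = sqrt(a + a) = sqrt(2*a) = sqrt(2)*sqrt(a))
T(d, Z) = -59 - 8*Z
T(4, P(6)) - X = (-59 - 8*sqrt(2)*sqrt(6)) - 1*6034 = (-59 - 16*sqrt(3)) - 6034 = -6093 - 16*sqrt(3)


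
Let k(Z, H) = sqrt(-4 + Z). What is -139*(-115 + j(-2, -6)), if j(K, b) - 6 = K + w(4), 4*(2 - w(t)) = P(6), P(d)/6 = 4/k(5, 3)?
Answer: 15985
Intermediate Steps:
P(d) = 24 (P(d) = 6*(4/(sqrt(-4 + 5))) = 6*(4/(sqrt(1))) = 6*(4/1) = 6*(4*1) = 6*4 = 24)
w(t) = -4 (w(t) = 2 - 1/4*24 = 2 - 6 = -4)
j(K, b) = 2 + K (j(K, b) = 6 + (K - 4) = 6 + (-4 + K) = 2 + K)
-139*(-115 + j(-2, -6)) = -139*(-115 + (2 - 2)) = -139*(-115 + 0) = -139*(-115) = 15985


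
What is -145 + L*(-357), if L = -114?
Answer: 40553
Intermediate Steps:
-145 + L*(-357) = -145 - 114*(-357) = -145 + 40698 = 40553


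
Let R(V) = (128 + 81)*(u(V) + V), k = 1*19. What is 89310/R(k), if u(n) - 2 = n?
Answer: 8931/836 ≈ 10.683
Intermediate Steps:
u(n) = 2 + n
k = 19
R(V) = 418 + 418*V (R(V) = (128 + 81)*((2 + V) + V) = 209*(2 + 2*V) = 418 + 418*V)
89310/R(k) = 89310/(418 + 418*19) = 89310/(418 + 7942) = 89310/8360 = 89310*(1/8360) = 8931/836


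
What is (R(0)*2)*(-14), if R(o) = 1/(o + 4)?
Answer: -7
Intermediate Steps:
R(o) = 1/(4 + o)
(R(0)*2)*(-14) = (2/(4 + 0))*(-14) = (2/4)*(-14) = ((1/4)*2)*(-14) = (1/2)*(-14) = -7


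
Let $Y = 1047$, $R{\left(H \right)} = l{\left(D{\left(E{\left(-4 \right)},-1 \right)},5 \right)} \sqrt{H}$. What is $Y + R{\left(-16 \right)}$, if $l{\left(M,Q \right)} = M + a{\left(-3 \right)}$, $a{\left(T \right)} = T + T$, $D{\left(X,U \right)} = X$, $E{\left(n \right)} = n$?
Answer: $1047 - 40 i \approx 1047.0 - 40.0 i$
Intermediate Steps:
$a{\left(T \right)} = 2 T$
$l{\left(M,Q \right)} = -6 + M$ ($l{\left(M,Q \right)} = M + 2 \left(-3\right) = M - 6 = -6 + M$)
$R{\left(H \right)} = - 10 \sqrt{H}$ ($R{\left(H \right)} = \left(-6 - 4\right) \sqrt{H} = - 10 \sqrt{H}$)
$Y + R{\left(-16 \right)} = 1047 - 10 \sqrt{-16} = 1047 - 10 \cdot 4 i = 1047 - 40 i$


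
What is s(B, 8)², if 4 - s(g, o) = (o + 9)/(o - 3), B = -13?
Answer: 9/25 ≈ 0.36000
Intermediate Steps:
s(g, o) = 4 - (9 + o)/(-3 + o) (s(g, o) = 4 - (o + 9)/(o - 3) = 4 - (9 + o)/(-3 + o))
s(B, 8)² = (3*(-7 + 8)/(-3 + 8))² = (3*1/5)² = (3*(⅕)*1)² = (⅗)² = 9/25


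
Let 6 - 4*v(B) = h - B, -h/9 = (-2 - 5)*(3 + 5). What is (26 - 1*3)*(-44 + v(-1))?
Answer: -15525/4 ≈ -3881.3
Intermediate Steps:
h = 504 (h = -9*(-2 - 5)*(3 + 5) = -(-63)*8 = -9*(-56) = 504)
v(B) = -249/2 + B/4 (v(B) = 3/2 - (504 - B)/4 = 3/2 + (-126 + B/4) = -249/2 + B/4)
(26 - 1*3)*(-44 + v(-1)) = (26 - 1*3)*(-44 + (-249/2 + (¼)*(-1))) = (26 - 3)*(-44 + (-249/2 - ¼)) = 23*(-44 - 499/4) = 23*(-675/4) = -15525/4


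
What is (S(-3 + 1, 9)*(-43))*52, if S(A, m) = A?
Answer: 4472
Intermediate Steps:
(S(-3 + 1, 9)*(-43))*52 = ((-3 + 1)*(-43))*52 = -2*(-43)*52 = 86*52 = 4472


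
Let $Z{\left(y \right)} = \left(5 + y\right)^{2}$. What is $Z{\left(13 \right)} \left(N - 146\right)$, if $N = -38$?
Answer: $-59616$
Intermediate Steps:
$Z{\left(13 \right)} \left(N - 146\right) = \left(5 + 13\right)^{2} \left(-38 - 146\right) = 18^{2} \left(-184\right) = 324 \left(-184\right) = -59616$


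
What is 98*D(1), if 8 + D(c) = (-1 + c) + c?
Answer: -686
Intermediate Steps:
D(c) = -9 + 2*c (D(c) = -8 + ((-1 + c) + c) = -8 + (-1 + 2*c) = -9 + 2*c)
98*D(1) = 98*(-9 + 2*1) = 98*(-9 + 2) = 98*(-7) = -686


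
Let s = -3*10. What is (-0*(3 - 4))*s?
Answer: 0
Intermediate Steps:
s = -30
(-0*(3 - 4))*s = -0*(3 - 4)*(-30) = -0*(-1)*(-30) = -66*0*(-30) = 0*(-30) = 0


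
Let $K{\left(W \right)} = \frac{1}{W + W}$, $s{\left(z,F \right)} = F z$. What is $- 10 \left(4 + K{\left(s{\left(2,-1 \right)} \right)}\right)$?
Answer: $- \frac{75}{2} \approx -37.5$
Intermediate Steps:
$K{\left(W \right)} = \frac{1}{2 W}$
$- 10 \left(4 + K{\left(s{\left(2,-1 \right)} \right)}\right) = - 10 \left(4 + \frac{1}{2 \left(\left(-1\right) 2\right)}\right) = - 10 \left(4 + \frac{1}{2 \left(-2\right)}\right) = - 10 \left(4 + \frac{1}{2} \left(- \frac{1}{2}\right)\right) = - 10 \left(4 - \frac{1}{4}\right) = \left(-10\right) \frac{15}{4} = - \frac{75}{2}$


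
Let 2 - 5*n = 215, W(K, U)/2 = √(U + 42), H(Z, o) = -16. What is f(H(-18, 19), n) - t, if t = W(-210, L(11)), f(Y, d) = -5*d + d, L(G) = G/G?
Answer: 852/5 - 2*√43 ≈ 157.29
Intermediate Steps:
L(G) = 1
W(K, U) = 2*√(42 + U) (W(K, U) = 2*√(U + 42) = 2*√(42 + U))
n = -213/5 (n = ⅖ - ⅕*215 = ⅖ - 43 = -213/5 ≈ -42.600)
f(Y, d) = -4*d
t = 2*√43 (t = 2*√(42 + 1) = 2*√43 ≈ 13.115)
f(H(-18, 19), n) - t = -4*(-213/5) - 2*√43 = 852/5 - 2*√43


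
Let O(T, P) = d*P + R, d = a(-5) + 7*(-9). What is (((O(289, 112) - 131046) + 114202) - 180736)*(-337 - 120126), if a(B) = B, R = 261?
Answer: 24687084905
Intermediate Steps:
d = -68 (d = -5 + 7*(-9) = -5 - 63 = -68)
O(T, P) = 261 - 68*P (O(T, P) = -68*P + 261 = 261 - 68*P)
(((O(289, 112) - 131046) + 114202) - 180736)*(-337 - 120126) = ((((261 - 68*112) - 131046) + 114202) - 180736)*(-337 - 120126) = ((((261 - 7616) - 131046) + 114202) - 180736)*(-120463) = (((-7355 - 131046) + 114202) - 180736)*(-120463) = ((-138401 + 114202) - 180736)*(-120463) = (-24199 - 180736)*(-120463) = -204935*(-120463) = 24687084905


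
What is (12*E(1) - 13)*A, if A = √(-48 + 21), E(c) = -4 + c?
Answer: -147*I*√3 ≈ -254.61*I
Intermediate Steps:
A = 3*I*√3 (A = √(-27) = 3*I*√3 ≈ 5.1962*I)
(12*E(1) - 13)*A = (12*(-4 + 1) - 13)*(3*I*√3) = (12*(-3) - 13)*(3*I*√3) = (-36 - 13)*(3*I*√3) = -147*I*√3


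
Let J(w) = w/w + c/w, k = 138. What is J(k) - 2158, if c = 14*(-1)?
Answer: -148840/69 ≈ -2157.1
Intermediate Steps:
c = -14
J(w) = 1 - 14/w (J(w) = w/w - 14/w = 1 - 14/w)
J(k) - 2158 = (-14 + 138)/138 - 2158 = (1/138)*124 - 2158 = 62/69 - 2158 = -148840/69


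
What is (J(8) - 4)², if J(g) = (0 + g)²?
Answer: 3600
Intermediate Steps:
J(g) = g²
(J(8) - 4)² = (8² - 4)² = (64 - 4)² = 60² = 3600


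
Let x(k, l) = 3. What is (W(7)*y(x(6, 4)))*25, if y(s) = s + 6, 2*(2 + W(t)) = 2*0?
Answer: -450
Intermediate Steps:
W(t) = -2 (W(t) = -2 + (2*0)/2 = -2 + (½)*0 = -2 + 0 = -2)
y(s) = 6 + s
(W(7)*y(x(6, 4)))*25 = -2*(6 + 3)*25 = -2*9*25 = -18*25 = -450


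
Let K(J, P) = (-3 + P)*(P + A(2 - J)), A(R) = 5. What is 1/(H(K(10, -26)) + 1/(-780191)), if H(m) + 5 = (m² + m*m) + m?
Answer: 780191/579187271905 ≈ 1.3470e-6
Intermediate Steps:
K(J, P) = (-3 + P)*(5 + P) (K(J, P) = (-3 + P)*(P + 5) = (-3 + P)*(5 + P))
H(m) = -5 + m + 2*m² (H(m) = -5 + ((m² + m*m) + m) = -5 + ((m² + m²) + m) = -5 + (2*m² + m) = -5 + (m + 2*m²) = -5 + m + 2*m²)
1/(H(K(10, -26)) + 1/(-780191)) = 1/((-5 + (-15 + (-26)² + 2*(-26)) + 2*(-15 + (-26)² + 2*(-26))²) + 1/(-780191)) = 1/((-5 + (-15 + 676 - 52) + 2*(-15 + 676 - 52)²) - 1/780191) = 1/((-5 + 609 + 2*609²) - 1/780191) = 1/((-5 + 609 + 2*370881) - 1/780191) = 1/((-5 + 609 + 741762) - 1/780191) = 1/(742366 - 1/780191) = 1/(579187271905/780191) = 780191/579187271905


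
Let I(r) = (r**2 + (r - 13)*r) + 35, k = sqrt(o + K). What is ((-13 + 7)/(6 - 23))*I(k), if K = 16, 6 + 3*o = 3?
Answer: 390/17 - 78*sqrt(15)/17 ≈ 5.1710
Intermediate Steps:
o = -1 (o = -2 + (1/3)*3 = -2 + 1 = -1)
k = sqrt(15) (k = sqrt(-1 + 16) = sqrt(15) ≈ 3.8730)
I(r) = 35 + r**2 + r*(-13 + r) (I(r) = (r**2 + (-13 + r)*r) + 35 = (r**2 + r*(-13 + r)) + 35 = 35 + r**2 + r*(-13 + r))
((-13 + 7)/(6 - 23))*I(k) = ((-13 + 7)/(6 - 23))*(35 - 13*sqrt(15) + 2*(sqrt(15))**2) = (-6/(-17))*(35 - 13*sqrt(15) + 2*15) = (-6*(-1/17))*(35 - 13*sqrt(15) + 30) = 6*(65 - 13*sqrt(15))/17 = 390/17 - 78*sqrt(15)/17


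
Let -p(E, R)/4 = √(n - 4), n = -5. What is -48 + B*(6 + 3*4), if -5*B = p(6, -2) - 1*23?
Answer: 174/5 + 216*I/5 ≈ 34.8 + 43.2*I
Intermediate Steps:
p(E, R) = -12*I (p(E, R) = -4*√(-5 - 4) = -12*I)
B = 23/5 + 12*I/5 (B = -(-12*I - 1*23)/5 = -(-12*I - 23)/5 = -(-23 - 12*I)/5 = 23/5 + 12*I/5 ≈ 4.6 + 2.4*I)
-48 + B*(6 + 3*4) = -48 + (23/5 + 12*I/5)*(6 + 3*4) = -48 + (23/5 + 12*I/5)*(6 + 12) = -48 + (23/5 + 12*I/5)*18 = -48 + (414/5 + 216*I/5) = 174/5 + 216*I/5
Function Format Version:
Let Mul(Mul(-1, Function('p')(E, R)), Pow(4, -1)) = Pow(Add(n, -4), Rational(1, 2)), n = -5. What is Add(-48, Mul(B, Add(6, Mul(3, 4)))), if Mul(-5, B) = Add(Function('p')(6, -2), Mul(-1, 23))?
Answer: Add(Rational(174, 5), Mul(Rational(216, 5), I)) ≈ Add(34.800, Mul(43.200, I))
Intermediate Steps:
Function('p')(E, R) = Mul(-12, I) (Function('p')(E, R) = Mul(-4, Pow(Add(-5, -4), Rational(1, 2))) = Mul(-4, Pow(-9, Rational(1, 2))) = Mul(-4, Mul(3, I)) = Mul(-12, I))
B = Add(Rational(23, 5), Mul(Rational(12, 5), I)) (B = Mul(Rational(-1, 5), Add(Mul(-12, I), Mul(-1, 23))) = Mul(Rational(-1, 5), Add(Mul(-12, I), -23)) = Mul(Rational(-1, 5), Add(-23, Mul(-12, I))) = Add(Rational(23, 5), Mul(Rational(12, 5), I)) ≈ Add(4.6000, Mul(2.4000, I)))
Add(-48, Mul(B, Add(6, Mul(3, 4)))) = Add(-48, Mul(Add(Rational(23, 5), Mul(Rational(12, 5), I)), Add(6, Mul(3, 4)))) = Add(-48, Mul(Add(Rational(23, 5), Mul(Rational(12, 5), I)), Add(6, 12))) = Add(-48, Mul(Add(Rational(23, 5), Mul(Rational(12, 5), I)), 18)) = Add(-48, Add(Rational(414, 5), Mul(Rational(216, 5), I))) = Add(Rational(174, 5), Mul(Rational(216, 5), I))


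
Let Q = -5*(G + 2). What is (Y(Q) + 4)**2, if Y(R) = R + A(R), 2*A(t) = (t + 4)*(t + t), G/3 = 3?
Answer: 7584516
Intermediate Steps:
G = 9 (G = 3*3 = 9)
Q = -55 (Q = -5*(9 + 2) = -5*11 = -55)
A(t) = t*(4 + t) (A(t) = ((t + 4)*(t + t))/2 = ((4 + t)*(2*t))/2 = (2*t*(4 + t))/2 = t*(4 + t))
Y(R) = R + R*(4 + R)
(Y(Q) + 4)**2 = (-55*(5 - 55) + 4)**2 = (-55*(-50) + 4)**2 = (2750 + 4)**2 = 2754**2 = 7584516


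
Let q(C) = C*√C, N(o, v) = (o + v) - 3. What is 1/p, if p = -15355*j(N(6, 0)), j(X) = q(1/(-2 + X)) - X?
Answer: 1/30710 ≈ 3.2563e-5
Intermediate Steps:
N(o, v) = -3 + o + v
q(C) = C^(3/2)
j(X) = (1/(-2 + X))^(3/2) - X
p = 30710 (p = -15355*((1/(-2 + (-3 + 6 + 0)))^(3/2) - (-3 + 6 + 0)) = -15355*((1/(-2 + 3))^(3/2) - 1*3) = -15355*((1/1)^(3/2) - 3) = -15355*(1^(3/2) - 3) = -15355*(1 - 3) = -15355*(-2) = 30710)
1/p = 1/30710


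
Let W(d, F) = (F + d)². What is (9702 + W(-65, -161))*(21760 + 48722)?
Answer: 4283754996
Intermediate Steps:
(9702 + W(-65, -161))*(21760 + 48722) = (9702 + (-161 - 65)²)*(21760 + 48722) = (9702 + (-226)²)*70482 = (9702 + 51076)*70482 = 60778*70482 = 4283754996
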